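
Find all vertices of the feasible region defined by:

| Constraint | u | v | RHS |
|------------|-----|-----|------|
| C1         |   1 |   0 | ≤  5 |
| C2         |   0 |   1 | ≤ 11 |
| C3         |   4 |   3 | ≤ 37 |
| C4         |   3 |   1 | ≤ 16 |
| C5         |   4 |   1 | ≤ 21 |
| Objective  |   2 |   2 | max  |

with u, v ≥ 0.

(0, 0), (5, 0), (5, 1), (2.2, 9.4), (1, 11), (0, 11)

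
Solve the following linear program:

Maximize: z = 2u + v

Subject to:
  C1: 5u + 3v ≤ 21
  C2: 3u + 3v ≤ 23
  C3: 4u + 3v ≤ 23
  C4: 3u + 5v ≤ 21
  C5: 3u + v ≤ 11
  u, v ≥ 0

Evaluate the objective at each vertex of the feasible region:
  z(0, 0) = 0
  z(3.667, 0) = 7.333
  z(3, 2) = 8  ←
  z(2.625, 2.625) = 7.875
  z(0, 4.2) = 4.2
The maximum is at u = 3, v = 2.

u = 3, v = 2, z = 8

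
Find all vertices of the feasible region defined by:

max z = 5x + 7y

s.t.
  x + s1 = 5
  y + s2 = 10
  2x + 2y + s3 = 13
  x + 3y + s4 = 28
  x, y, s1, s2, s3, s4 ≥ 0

(0, 0), (5, 0), (5, 1.5), (0, 6.5)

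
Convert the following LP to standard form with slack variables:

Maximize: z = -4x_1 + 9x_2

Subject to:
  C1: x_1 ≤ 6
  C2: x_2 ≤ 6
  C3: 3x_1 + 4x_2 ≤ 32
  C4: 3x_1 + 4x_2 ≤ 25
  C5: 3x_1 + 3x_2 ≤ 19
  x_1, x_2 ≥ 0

max z = -4x_1 + 9x_2

s.t.
  x_1 + s1 = 6
  x_2 + s2 = 6
  3x_1 + 4x_2 + s3 = 32
  3x_1 + 4x_2 + s4 = 25
  3x_1 + 3x_2 + s5 = 19
  x_1, x_2, s1, s2, s3, s4, s5 ≥ 0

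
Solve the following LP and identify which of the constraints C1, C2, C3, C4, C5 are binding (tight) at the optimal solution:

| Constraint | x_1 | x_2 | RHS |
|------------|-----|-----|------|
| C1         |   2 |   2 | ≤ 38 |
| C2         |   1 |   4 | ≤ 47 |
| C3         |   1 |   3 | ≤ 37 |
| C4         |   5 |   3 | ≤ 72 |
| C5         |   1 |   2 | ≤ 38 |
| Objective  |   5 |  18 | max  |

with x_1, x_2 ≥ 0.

At x_1 = 7, x_2 = 10, compute slack b - a·x for each constraint:
  C1: 38 − 34 = 4  (slack)
  C2: 47 − 47 = 0  (binding)
  C3: 37 − 37 = 0  (binding)
  C4: 72 − 65 = 7  (slack)
  C5: 38 − 27 = 11  (slack)

Optimal: x_1 = 7, x_2 = 10
Binding: C2, C3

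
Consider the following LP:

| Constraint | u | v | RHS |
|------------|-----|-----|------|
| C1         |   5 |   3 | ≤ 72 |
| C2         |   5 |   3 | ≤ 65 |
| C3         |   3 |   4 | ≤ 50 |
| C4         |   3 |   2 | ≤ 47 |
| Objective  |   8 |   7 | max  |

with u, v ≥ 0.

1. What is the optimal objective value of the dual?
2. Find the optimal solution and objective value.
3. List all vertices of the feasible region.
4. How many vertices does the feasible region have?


1. 115
2. u = 10, v = 5, z = 115
3. (0, 0), (13, 0), (10, 5), (0, 12.5)
4. 4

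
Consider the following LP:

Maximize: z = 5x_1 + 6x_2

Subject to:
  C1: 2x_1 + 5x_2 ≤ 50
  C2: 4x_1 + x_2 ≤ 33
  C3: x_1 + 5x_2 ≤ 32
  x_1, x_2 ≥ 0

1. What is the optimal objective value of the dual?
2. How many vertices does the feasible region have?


1. 65
2. 4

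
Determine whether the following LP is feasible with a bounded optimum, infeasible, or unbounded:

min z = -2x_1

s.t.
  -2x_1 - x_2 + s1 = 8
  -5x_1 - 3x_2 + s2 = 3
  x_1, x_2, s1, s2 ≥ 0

Unbounded (objective can decrease without bound)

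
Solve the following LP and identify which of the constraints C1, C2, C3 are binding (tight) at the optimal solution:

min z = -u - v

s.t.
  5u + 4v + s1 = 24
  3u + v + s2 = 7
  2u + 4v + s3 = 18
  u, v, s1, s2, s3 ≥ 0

At u = 1, v = 4, compute slack b - a·x for each constraint:
  C1: 24 − 21 = 3  (slack)
  C2: 7 − 7 = 0  (binding)
  C3: 18 − 18 = 0  (binding)

Optimal: u = 1, v = 4
Binding: C2, C3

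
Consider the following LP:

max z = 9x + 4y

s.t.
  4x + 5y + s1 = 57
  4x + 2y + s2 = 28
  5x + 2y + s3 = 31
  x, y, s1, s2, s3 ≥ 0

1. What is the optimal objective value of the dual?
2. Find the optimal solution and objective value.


1. 59
2. x = 3, y = 8, z = 59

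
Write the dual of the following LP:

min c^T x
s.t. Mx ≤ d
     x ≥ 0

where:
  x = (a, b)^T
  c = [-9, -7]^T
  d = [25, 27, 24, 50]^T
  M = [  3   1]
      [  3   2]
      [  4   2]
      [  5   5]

Primal min cᵀx s.t. Ax ≤ b, x ≥ 0  →  Dual max −bᵀy s.t. Aᵀy ≥ −c, y ≥ 0.

Maximize: z = -25y1 - 27y2 - 24y3 - 50y4

Subject to:
  3y1 + 3y2 + 4y3 + 5y4 ≥ 9
  y1 + 2y2 + 2y3 + 5y4 ≥ 7
  y1, y2, y3, y4 ≥ 0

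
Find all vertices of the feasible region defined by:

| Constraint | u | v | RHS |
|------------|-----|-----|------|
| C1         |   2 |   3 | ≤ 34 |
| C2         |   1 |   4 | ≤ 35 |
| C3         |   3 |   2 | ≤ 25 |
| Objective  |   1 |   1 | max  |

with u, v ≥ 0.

(0, 0), (8.333, 0), (3, 8), (0, 8.75)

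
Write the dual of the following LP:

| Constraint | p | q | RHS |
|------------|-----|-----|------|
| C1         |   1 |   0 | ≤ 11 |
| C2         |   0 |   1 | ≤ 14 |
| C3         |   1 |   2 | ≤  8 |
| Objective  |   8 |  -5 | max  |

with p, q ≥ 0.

Primal max cᵀx s.t. Ax ≤ b, x ≥ 0  →  Dual min bᵀy s.t. Aᵀy ≥ c, y ≥ 0.

Minimize: z = 11y1 + 14y2 + 8y3

Subject to:
  y1 + y3 ≥ 8
  y2 + 2y3 ≥ -5
  y1, y2, y3 ≥ 0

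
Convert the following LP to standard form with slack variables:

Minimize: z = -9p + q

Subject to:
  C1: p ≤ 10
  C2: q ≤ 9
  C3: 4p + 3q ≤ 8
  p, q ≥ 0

min z = -9p + q

s.t.
  p + s1 = 10
  q + s2 = 9
  4p + 3q + s3 = 8
  p, q, s1, s2, s3 ≥ 0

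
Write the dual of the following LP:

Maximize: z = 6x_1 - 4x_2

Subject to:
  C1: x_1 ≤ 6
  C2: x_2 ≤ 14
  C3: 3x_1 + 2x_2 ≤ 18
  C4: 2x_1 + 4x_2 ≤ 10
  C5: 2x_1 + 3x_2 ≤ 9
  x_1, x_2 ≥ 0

Primal max cᵀx s.t. Ax ≤ b, x ≥ 0  →  Dual min bᵀy s.t. Aᵀy ≥ c, y ≥ 0.

Minimize: z = 6y1 + 14y2 + 18y3 + 10y4 + 9y5

Subject to:
  y1 + 3y3 + 2y4 + 2y5 ≥ 6
  y2 + 2y3 + 4y4 + 3y5 ≥ -4
  y1, y2, y3, y4, y5 ≥ 0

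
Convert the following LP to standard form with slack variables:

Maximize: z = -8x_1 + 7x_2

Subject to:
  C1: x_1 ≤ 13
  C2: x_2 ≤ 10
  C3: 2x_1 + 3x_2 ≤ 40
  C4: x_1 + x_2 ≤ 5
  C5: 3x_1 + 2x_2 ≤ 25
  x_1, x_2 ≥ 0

max z = -8x_1 + 7x_2

s.t.
  x_1 + s1 = 13
  x_2 + s2 = 10
  2x_1 + 3x_2 + s3 = 40
  x_1 + x_2 + s4 = 5
  3x_1 + 2x_2 + s5 = 25
  x_1, x_2, s1, s2, s3, s4, s5 ≥ 0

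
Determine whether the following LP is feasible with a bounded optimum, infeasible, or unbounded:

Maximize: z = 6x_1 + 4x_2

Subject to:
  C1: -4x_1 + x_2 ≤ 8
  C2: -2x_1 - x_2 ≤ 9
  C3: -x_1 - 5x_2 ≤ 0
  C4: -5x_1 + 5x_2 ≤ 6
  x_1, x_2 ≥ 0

Unbounded (objective can increase without bound)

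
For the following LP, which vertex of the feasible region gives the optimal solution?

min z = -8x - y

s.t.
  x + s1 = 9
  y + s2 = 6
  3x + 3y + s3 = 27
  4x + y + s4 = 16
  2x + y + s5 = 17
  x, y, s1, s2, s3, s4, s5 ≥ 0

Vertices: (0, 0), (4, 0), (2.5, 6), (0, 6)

Evaluate the objective at each vertex of the feasible region:
  z(0, 0) = 0
  z(4, 0) = -32  ←
  z(2.5, 6) = -26
  z(0, 6) = -6
The minimum is at x = 4, y = 0.

(4, 0)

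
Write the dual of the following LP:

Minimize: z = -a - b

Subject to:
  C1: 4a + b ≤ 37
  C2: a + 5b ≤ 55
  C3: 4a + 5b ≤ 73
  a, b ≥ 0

Primal min cᵀx s.t. Ax ≤ b, x ≥ 0  →  Dual max −bᵀy s.t. Aᵀy ≥ −c, y ≥ 0.

Maximize: z = -37y1 - 55y2 - 73y3

Subject to:
  4y1 + y2 + 4y3 ≥ 1
  y1 + 5y2 + 5y3 ≥ 1
  y1, y2, y3 ≥ 0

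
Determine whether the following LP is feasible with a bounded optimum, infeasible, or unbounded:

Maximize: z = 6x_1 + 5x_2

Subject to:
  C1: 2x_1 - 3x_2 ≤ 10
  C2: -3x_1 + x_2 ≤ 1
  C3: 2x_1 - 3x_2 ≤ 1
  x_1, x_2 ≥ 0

Unbounded (objective can increase without bound)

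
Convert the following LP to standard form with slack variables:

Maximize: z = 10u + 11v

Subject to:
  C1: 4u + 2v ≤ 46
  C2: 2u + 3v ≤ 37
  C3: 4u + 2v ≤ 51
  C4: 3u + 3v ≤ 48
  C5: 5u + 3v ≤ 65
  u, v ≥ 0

max z = 10u + 11v

s.t.
  4u + 2v + s1 = 46
  2u + 3v + s2 = 37
  4u + 2v + s3 = 51
  3u + 3v + s4 = 48
  5u + 3v + s5 = 65
  u, v, s1, s2, s3, s4, s5 ≥ 0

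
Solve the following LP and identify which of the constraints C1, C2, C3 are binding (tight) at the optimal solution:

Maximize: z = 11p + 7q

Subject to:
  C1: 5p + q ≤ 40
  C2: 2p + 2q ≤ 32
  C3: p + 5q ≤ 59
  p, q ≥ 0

At p = 6, q = 10, compute slack b - a·x for each constraint:
  C1: 40 − 40 = 0  (binding)
  C2: 32 − 32 = 0  (binding)
  C3: 59 − 56 = 3  (slack)

Optimal: p = 6, q = 10
Binding: C1, C2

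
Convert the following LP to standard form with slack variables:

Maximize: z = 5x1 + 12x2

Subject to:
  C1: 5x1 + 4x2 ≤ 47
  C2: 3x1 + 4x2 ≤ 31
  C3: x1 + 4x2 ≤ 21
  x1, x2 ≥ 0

max z = 5x1 + 12x2

s.t.
  5x1 + 4x2 + s1 = 47
  3x1 + 4x2 + s2 = 31
  x1 + 4x2 + s3 = 21
  x1, x2, s1, s2, s3 ≥ 0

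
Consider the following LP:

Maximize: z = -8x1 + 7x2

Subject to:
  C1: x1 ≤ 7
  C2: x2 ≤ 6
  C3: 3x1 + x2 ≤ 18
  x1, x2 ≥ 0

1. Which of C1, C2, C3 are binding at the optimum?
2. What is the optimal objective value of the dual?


1. C2
2. 42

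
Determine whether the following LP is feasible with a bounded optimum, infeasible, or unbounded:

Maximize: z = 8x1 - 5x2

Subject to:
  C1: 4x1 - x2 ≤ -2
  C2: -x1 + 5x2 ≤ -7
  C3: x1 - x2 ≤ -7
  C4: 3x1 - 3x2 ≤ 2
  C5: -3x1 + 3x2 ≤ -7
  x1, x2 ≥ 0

Infeasible (no feasible solution exists)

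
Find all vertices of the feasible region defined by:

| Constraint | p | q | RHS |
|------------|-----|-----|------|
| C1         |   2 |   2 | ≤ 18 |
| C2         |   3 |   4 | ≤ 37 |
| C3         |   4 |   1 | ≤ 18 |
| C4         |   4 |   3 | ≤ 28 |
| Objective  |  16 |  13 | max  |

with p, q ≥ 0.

(0, 0), (4.5, 0), (3.25, 5), (1, 8), (0, 9)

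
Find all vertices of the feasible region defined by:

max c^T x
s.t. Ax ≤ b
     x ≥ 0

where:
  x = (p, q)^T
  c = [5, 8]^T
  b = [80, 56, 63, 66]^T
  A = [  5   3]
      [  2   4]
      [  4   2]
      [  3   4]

(0, 0), (15.75, 0), (14.5, 2.5), (11.09, 8.182), (10, 9), (0, 14)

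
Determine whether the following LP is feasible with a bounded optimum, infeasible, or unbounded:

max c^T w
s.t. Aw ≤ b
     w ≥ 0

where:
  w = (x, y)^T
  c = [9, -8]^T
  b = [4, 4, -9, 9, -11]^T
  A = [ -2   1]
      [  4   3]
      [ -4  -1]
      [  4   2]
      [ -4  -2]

Infeasible (no feasible solution exists)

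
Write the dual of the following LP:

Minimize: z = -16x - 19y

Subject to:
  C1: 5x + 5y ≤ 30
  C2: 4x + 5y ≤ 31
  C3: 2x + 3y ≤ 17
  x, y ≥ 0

Primal min cᵀx s.t. Ax ≤ b, x ≥ 0  →  Dual max −bᵀy s.t. Aᵀy ≥ −c, y ≥ 0.

Maximize: z = -30y1 - 31y2 - 17y3

Subject to:
  5y1 + 4y2 + 2y3 ≥ 16
  5y1 + 5y2 + 3y3 ≥ 19
  y1, y2, y3 ≥ 0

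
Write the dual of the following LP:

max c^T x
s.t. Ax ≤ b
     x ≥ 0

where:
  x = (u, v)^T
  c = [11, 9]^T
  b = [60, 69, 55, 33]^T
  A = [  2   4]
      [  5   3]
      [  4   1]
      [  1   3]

Primal max cᵀx s.t. Ax ≤ b, x ≥ 0  →  Dual min bᵀy s.t. Aᵀy ≥ c, y ≥ 0.

Minimize: z = 60y1 + 69y2 + 55y3 + 33y4

Subject to:
  2y1 + 5y2 + 4y3 + y4 ≥ 11
  4y1 + 3y2 + y3 + 3y4 ≥ 9
  y1, y2, y3, y4 ≥ 0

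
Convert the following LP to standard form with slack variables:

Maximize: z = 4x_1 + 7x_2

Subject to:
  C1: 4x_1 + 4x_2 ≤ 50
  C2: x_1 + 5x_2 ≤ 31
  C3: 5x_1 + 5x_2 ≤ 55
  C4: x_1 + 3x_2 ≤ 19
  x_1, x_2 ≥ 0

max z = 4x_1 + 7x_2

s.t.
  4x_1 + 4x_2 + s1 = 50
  x_1 + 5x_2 + s2 = 31
  5x_1 + 5x_2 + s3 = 55
  x_1 + 3x_2 + s4 = 19
  x_1, x_2, s1, s2, s3, s4 ≥ 0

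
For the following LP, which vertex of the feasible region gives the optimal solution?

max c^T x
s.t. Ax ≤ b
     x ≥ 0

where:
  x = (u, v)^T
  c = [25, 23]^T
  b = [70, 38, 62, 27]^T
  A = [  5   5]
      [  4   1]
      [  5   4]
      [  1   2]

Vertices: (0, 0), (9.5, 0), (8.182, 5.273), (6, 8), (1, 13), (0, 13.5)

Evaluate the objective at each vertex of the feasible region:
  z(0, 0) = 0
  z(9.5, 0) = 237.5
  z(8.182, 5.273) = 325.8
  z(6, 8) = 334  ←
  z(1, 13) = 324
  z(0, 13.5) = 310.5
The maximum is at u = 6, v = 8.

(6, 8)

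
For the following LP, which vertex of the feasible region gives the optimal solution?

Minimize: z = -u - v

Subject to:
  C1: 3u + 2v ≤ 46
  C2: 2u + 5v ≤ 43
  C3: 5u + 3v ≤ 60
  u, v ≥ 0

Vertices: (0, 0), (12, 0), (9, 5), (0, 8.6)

Evaluate the objective at each vertex of the feasible region:
  z(0, 0) = 0
  z(12, 0) = -12
  z(9, 5) = -14  ←
  z(0, 8.6) = -8.6
The minimum is at u = 9, v = 5.

(9, 5)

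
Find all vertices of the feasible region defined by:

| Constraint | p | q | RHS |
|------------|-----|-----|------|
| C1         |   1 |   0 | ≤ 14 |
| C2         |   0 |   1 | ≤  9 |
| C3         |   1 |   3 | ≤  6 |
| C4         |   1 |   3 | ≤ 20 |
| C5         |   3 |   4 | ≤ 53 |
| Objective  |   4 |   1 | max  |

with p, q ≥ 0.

(0, 0), (6, 0), (0, 2)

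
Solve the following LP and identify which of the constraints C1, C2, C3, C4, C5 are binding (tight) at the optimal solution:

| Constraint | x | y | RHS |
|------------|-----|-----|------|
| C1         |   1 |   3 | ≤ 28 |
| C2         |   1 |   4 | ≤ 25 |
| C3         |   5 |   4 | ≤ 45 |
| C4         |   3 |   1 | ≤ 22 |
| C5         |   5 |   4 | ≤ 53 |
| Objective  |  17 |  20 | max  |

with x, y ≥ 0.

At x = 5, y = 5, compute slack b - a·x for each constraint:
  C1: 28 − 20 = 8  (slack)
  C2: 25 − 25 = 0  (binding)
  C3: 45 − 45 = 0  (binding)
  C4: 22 − 20 = 2  (slack)
  C5: 53 − 45 = 8  (slack)

Optimal: x = 5, y = 5
Binding: C2, C3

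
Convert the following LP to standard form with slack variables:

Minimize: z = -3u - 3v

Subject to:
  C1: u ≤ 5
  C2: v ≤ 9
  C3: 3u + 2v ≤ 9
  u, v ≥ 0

min z = -3u - 3v

s.t.
  u + s1 = 5
  v + s2 = 9
  3u + 2v + s3 = 9
  u, v, s1, s2, s3 ≥ 0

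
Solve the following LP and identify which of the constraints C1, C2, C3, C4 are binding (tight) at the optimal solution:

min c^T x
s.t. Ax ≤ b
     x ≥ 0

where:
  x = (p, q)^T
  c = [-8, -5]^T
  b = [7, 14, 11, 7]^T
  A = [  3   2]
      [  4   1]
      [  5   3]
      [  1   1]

At p = 1, q = 2, compute slack b - a·x for each constraint:
  C1: 7 − 7 = 0  (binding)
  C2: 14 − 6 = 8  (slack)
  C3: 11 − 11 = 0  (binding)
  C4: 7 − 3 = 4  (slack)

Optimal: p = 1, q = 2
Binding: C1, C3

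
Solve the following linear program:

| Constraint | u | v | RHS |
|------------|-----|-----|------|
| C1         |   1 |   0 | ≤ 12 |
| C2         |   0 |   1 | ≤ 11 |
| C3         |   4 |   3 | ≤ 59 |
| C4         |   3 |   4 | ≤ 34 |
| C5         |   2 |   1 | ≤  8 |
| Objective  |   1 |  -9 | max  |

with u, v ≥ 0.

Evaluate the objective at each vertex of the feasible region:
  z(0, 0) = 0
  z(4, 0) = 4  ←
  z(0, 8) = -72
The maximum is at u = 4, v = 0.

u = 4, v = 0, z = 4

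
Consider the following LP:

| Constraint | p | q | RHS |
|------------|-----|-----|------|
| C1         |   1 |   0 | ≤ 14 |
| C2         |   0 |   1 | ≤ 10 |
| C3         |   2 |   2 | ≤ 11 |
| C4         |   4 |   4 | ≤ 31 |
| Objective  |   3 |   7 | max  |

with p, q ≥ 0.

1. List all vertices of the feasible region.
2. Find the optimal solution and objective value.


1. (0, 0), (5.5, 0), (0, 5.5)
2. p = 0, q = 5.5, z = 38.5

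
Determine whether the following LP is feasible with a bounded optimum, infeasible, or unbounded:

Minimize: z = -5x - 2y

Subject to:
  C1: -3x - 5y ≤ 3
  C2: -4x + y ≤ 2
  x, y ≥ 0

Unbounded (objective can decrease without bound)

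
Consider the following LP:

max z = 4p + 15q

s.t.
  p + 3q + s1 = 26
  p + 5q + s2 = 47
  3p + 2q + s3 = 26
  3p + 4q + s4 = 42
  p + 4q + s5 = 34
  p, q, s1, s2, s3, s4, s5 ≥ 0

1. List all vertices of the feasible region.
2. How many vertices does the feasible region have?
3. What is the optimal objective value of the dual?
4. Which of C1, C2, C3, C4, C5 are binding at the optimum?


1. (0, 0), (8.667, 0), (3.714, 7.429), (2, 8), (0, 8.5)
2. 5
3. 128
4. C1, C5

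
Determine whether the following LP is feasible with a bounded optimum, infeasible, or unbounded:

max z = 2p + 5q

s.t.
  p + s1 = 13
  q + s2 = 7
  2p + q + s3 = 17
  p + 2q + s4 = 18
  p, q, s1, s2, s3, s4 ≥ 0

Feasible with a bounded optimal solution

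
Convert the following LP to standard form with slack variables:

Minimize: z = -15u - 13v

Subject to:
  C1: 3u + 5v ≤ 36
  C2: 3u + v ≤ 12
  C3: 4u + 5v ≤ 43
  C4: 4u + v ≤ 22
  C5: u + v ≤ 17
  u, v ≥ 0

min z = -15u - 13v

s.t.
  3u + 5v + s1 = 36
  3u + v + s2 = 12
  4u + 5v + s3 = 43
  4u + v + s4 = 22
  u + v + s5 = 17
  u, v, s1, s2, s3, s4, s5 ≥ 0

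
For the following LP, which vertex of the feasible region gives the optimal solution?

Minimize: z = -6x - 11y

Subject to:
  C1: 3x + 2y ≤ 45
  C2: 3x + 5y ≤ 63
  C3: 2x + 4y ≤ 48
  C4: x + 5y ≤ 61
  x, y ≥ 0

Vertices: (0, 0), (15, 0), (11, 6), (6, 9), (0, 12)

Evaluate the objective at each vertex of the feasible region:
  z(0, 0) = 0
  z(15, 0) = -90
  z(11, 6) = -132
  z(6, 9) = -135  ←
  z(0, 12) = -132
The minimum is at x = 6, y = 9.

(6, 9)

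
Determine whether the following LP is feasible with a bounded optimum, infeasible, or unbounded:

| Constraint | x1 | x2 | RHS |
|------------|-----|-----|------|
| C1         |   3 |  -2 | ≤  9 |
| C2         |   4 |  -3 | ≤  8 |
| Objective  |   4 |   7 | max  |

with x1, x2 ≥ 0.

Unbounded (objective can increase without bound)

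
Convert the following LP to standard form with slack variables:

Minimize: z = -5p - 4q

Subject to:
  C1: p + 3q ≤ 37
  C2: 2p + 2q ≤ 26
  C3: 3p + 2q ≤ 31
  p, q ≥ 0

min z = -5p - 4q

s.t.
  p + 3q + s1 = 37
  2p + 2q + s2 = 26
  3p + 2q + s3 = 31
  p, q, s1, s2, s3 ≥ 0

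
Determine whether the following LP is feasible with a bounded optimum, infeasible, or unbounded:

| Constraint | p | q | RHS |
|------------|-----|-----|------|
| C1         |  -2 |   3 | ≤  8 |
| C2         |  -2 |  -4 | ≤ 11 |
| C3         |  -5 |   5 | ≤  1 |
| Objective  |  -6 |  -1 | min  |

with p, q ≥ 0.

Unbounded (objective can decrease without bound)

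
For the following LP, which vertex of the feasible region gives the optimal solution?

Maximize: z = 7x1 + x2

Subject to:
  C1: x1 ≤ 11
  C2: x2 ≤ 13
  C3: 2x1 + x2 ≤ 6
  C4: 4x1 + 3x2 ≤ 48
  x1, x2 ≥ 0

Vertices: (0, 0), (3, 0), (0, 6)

Evaluate the objective at each vertex of the feasible region:
  z(0, 0) = 0
  z(3, 0) = 21  ←
  z(0, 6) = 6
The maximum is at x1 = 3, x2 = 0.

(3, 0)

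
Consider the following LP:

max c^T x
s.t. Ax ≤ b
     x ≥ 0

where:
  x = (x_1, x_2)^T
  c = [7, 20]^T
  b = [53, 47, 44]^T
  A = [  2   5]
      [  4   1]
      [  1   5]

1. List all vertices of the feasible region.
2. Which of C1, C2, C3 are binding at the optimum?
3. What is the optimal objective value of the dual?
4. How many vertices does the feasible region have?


1. (0, 0), (11.75, 0), (10.11, 6.556), (9, 7), (0, 8.8)
2. C1, C3
3. 203
4. 5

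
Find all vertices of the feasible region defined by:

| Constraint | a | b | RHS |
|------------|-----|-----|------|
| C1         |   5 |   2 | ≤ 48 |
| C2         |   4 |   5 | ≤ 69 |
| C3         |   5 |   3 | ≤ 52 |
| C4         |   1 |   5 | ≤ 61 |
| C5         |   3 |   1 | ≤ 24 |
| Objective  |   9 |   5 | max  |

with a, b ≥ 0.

(0, 0), (8, 0), (5, 9), (4.077, 10.54), (2.667, 11.67), (0, 12.2)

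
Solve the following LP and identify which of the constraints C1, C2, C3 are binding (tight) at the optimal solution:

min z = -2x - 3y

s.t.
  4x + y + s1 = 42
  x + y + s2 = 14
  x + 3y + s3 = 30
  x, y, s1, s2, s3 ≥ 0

At x = 6, y = 8, compute slack b - a·x for each constraint:
  C1: 42 − 32 = 10  (slack)
  C2: 14 − 14 = 0  (binding)
  C3: 30 − 30 = 0  (binding)

Optimal: x = 6, y = 8
Binding: C2, C3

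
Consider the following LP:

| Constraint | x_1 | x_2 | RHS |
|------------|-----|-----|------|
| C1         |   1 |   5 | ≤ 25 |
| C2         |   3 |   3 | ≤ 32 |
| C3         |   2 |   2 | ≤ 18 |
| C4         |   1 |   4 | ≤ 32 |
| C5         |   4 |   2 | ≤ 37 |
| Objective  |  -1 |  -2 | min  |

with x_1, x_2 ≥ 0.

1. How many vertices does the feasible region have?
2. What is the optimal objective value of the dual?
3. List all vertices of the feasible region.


1. 4
2. -13
3. (0, 0), (9, 0), (5, 4), (0, 5)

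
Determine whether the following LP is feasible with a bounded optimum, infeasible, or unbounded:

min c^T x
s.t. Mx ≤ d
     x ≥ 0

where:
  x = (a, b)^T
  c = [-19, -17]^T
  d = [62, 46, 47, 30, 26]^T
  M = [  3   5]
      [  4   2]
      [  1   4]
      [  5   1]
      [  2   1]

Feasible with a bounded optimal solution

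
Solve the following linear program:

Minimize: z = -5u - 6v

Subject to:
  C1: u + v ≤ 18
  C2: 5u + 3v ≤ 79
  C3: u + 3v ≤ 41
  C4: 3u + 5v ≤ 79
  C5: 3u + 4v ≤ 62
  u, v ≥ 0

Evaluate the objective at each vertex of the feasible region:
  z(0, 0) = 0
  z(15.8, 0) = -79
  z(12.5, 5.5) = -95.5
  z(10, 8) = -98  ←
  z(4.4, 12.2) = -95.2
  z(0, 13.67) = -82
The minimum is at u = 10, v = 8.

u = 10, v = 8, z = -98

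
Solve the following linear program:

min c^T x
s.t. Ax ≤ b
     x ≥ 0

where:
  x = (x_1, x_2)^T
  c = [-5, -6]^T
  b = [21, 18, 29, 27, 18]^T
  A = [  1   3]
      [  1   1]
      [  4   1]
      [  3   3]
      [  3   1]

Evaluate the objective at each vertex of the feasible region:
  z(0, 0) = 0
  z(6, 0) = -30
  z(4.5, 4.5) = -49.5
  z(3, 6) = -51  ←
  z(0, 7) = -42
The minimum is at x_1 = 3, x_2 = 6.

x_1 = 3, x_2 = 6, z = -51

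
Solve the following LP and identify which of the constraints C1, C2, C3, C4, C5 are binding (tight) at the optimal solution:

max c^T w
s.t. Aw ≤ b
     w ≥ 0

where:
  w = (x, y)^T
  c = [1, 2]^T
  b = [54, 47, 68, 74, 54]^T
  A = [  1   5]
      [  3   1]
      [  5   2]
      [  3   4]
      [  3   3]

At x = 9, y = 9, compute slack b - a·x for each constraint:
  C1: 54 − 54 = 0  (binding)
  C2: 47 − 36 = 11  (slack)
  C3: 68 − 63 = 5  (slack)
  C4: 74 − 63 = 11  (slack)
  C5: 54 − 54 = 0  (binding)

Optimal: x = 9, y = 9
Binding: C1, C5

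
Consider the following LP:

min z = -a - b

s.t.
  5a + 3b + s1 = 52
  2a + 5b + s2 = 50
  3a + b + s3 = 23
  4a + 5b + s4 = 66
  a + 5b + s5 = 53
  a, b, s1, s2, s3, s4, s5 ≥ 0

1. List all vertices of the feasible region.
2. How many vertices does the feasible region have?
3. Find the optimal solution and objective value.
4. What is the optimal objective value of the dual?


1. (0, 0), (7.667, 0), (5, 8), (0, 10)
2. 4
3. a = 5, b = 8, z = -13
4. -13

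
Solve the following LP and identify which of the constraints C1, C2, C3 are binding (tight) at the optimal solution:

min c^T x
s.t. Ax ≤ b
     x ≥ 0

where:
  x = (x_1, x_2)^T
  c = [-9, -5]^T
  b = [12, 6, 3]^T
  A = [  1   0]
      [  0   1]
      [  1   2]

At x_1 = 3, x_2 = 0, compute slack b - a·x for each constraint:
  C1: 12 − 3 = 9  (slack)
  C2: 6 − 0 = 6  (slack)
  C3: 3 − 3 = 0  (binding)

Optimal: x_1 = 3, x_2 = 0
Binding: C3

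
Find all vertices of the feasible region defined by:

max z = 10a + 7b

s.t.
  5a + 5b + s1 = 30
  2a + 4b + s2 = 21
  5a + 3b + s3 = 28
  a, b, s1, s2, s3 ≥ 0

(0, 0), (5.6, 0), (5, 1), (1.5, 4.5), (0, 5.25)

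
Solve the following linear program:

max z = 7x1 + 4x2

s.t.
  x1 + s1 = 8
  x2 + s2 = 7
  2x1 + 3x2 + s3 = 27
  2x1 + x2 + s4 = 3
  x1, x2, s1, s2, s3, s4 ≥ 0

Evaluate the objective at each vertex of the feasible region:
  z(0, 0) = 0
  z(1.5, 0) = 10.5
  z(0, 3) = 12  ←
The maximum is at x1 = 0, x2 = 3.

x1 = 0, x2 = 3, z = 12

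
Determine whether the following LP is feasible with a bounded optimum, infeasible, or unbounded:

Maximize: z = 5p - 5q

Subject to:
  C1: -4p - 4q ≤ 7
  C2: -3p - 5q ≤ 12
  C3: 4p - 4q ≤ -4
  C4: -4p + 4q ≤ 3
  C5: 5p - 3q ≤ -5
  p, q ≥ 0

Infeasible (no feasible solution exists)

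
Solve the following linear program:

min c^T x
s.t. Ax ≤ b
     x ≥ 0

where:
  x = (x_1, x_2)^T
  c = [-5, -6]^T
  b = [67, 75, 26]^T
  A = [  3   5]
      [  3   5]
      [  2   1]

Evaluate the objective at each vertex of the feasible region:
  z(0, 0) = 0
  z(13, 0) = -65
  z(9, 8) = -93  ←
  z(0, 13.4) = -80.4
The minimum is at x_1 = 9, x_2 = 8.

x_1 = 9, x_2 = 8, z = -93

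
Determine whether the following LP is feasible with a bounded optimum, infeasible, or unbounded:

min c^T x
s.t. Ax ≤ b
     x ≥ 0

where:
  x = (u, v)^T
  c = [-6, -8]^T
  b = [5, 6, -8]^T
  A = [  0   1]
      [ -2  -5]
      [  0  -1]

Infeasible (no feasible solution exists)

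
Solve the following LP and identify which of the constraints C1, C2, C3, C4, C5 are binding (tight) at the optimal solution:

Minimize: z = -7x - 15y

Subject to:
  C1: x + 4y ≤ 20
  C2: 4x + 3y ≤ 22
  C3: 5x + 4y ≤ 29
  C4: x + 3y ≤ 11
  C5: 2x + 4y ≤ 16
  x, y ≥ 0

At x = 2, y = 3, compute slack b - a·x for each constraint:
  C1: 20 − 14 = 6  (slack)
  C2: 22 − 17 = 5  (slack)
  C3: 29 − 22 = 7  (slack)
  C4: 11 − 11 = 0  (binding)
  C5: 16 − 16 = 0  (binding)

Optimal: x = 2, y = 3
Binding: C4, C5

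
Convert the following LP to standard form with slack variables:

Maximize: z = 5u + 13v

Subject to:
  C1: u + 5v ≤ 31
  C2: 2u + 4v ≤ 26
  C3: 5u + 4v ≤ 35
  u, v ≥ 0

max z = 5u + 13v

s.t.
  u + 5v + s1 = 31
  2u + 4v + s2 = 26
  5u + 4v + s3 = 35
  u, v, s1, s2, s3 ≥ 0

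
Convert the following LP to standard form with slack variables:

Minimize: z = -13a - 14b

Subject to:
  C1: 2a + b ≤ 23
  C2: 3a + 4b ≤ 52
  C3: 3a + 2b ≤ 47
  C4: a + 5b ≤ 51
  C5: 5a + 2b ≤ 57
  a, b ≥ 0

min z = -13a - 14b

s.t.
  2a + b + s1 = 23
  3a + 4b + s2 = 52
  3a + 2b + s3 = 47
  a + 5b + s4 = 51
  5a + 2b + s5 = 57
  a, b, s1, s2, s3, s4, s5 ≥ 0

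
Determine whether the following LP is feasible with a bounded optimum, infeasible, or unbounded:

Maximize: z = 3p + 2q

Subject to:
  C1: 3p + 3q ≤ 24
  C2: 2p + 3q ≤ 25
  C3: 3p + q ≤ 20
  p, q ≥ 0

Feasible with a bounded optimal solution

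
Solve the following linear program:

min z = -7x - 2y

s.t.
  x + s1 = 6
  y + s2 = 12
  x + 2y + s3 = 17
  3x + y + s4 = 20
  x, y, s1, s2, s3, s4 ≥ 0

Evaluate the objective at each vertex of the feasible region:
  z(0, 0) = 0
  z(6, 0) = -42
  z(6, 2) = -46  ←
  z(4.6, 6.2) = -44.6
  z(0, 8.5) = -17
The minimum is at x = 6, y = 2.

x = 6, y = 2, z = -46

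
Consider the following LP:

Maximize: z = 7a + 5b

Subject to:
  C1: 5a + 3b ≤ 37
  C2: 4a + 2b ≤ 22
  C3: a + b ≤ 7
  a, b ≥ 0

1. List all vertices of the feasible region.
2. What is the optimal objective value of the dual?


1. (0, 0), (5.5, 0), (4, 3), (0, 7)
2. 43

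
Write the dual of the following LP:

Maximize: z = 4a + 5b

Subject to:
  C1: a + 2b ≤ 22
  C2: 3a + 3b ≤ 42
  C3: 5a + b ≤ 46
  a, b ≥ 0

Primal max cᵀx s.t. Ax ≤ b, x ≥ 0  →  Dual min bᵀy s.t. Aᵀy ≥ c, y ≥ 0.

Minimize: z = 22y1 + 42y2 + 46y3

Subject to:
  y1 + 3y2 + 5y3 ≥ 4
  2y1 + 3y2 + y3 ≥ 5
  y1, y2, y3 ≥ 0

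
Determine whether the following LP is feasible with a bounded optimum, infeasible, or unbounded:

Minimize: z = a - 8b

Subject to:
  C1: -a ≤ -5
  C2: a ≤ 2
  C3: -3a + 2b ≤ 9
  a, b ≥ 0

Infeasible (no feasible solution exists)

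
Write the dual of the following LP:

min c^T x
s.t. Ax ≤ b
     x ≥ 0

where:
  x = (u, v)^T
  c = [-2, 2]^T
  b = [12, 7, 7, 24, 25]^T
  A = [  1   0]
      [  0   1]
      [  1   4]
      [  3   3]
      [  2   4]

Primal min cᵀx s.t. Ax ≤ b, x ≥ 0  →  Dual max −bᵀy s.t. Aᵀy ≥ −c, y ≥ 0.

Maximize: z = -12y1 - 7y2 - 7y3 - 24y4 - 25y5

Subject to:
  y1 + y3 + 3y4 + 2y5 ≥ 2
  y2 + 4y3 + 3y4 + 4y5 ≥ -2
  y1, y2, y3, y4, y5 ≥ 0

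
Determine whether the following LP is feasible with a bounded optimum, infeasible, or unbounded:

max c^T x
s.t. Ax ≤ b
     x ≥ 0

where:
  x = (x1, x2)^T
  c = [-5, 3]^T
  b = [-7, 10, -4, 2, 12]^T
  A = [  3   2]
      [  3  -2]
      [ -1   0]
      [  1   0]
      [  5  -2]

Infeasible (no feasible solution exists)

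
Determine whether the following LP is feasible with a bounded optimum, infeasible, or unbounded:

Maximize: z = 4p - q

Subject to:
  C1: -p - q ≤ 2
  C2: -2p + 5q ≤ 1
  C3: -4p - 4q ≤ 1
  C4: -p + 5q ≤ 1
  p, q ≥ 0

Unbounded (objective can increase without bound)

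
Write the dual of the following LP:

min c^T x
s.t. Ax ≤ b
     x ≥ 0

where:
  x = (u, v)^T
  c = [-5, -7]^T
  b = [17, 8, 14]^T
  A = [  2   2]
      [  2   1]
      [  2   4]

Primal min cᵀx s.t. Ax ≤ b, x ≥ 0  →  Dual max −bᵀy s.t. Aᵀy ≥ −c, y ≥ 0.

Maximize: z = -17y1 - 8y2 - 14y3

Subject to:
  2y1 + 2y2 + 2y3 ≥ 5
  2y1 + y2 + 4y3 ≥ 7
  y1, y2, y3 ≥ 0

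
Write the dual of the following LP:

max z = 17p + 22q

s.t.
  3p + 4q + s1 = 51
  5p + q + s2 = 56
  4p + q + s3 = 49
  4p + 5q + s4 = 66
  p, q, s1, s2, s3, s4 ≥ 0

Primal max cᵀx s.t. Ax ≤ b, x ≥ 0  →  Dual min bᵀy s.t. Aᵀy ≥ c, y ≥ 0.

Minimize: z = 51y1 + 56y2 + 49y3 + 66y4

Subject to:
  3y1 + 5y2 + 4y3 + 4y4 ≥ 17
  4y1 + y2 + y3 + 5y4 ≥ 22
  y1, y2, y3, y4 ≥ 0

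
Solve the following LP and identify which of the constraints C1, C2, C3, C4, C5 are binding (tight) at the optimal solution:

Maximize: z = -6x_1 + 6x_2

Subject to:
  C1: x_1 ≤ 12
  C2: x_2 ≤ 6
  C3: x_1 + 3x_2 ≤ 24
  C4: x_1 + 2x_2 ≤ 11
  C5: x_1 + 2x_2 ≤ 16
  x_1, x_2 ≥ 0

At x_1 = 0, x_2 = 5.5, compute slack b - a·x for each constraint:
  C1: 12 − 0 = 12  (slack)
  C2: 6 − 5.5 = 0.5  (slack)
  C3: 24 − 16.5 = 7.5  (slack)
  C4: 11 − 11 = 0  (binding)
  C5: 16 − 11 = 5  (slack)

Optimal: x_1 = 0, x_2 = 5.5
Binding: C4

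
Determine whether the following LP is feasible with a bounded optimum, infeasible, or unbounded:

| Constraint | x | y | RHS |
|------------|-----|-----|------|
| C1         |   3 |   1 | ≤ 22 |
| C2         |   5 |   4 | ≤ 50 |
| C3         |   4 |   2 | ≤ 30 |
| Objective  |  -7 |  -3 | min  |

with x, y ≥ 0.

Feasible with a bounded optimal solution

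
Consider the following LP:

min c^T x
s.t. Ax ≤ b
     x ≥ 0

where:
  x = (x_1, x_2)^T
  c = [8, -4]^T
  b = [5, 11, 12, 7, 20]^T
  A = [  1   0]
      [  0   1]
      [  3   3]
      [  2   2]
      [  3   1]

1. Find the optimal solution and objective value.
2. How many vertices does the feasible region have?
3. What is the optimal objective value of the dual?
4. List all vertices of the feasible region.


1. x_1 = 0, x_2 = 3.5, z = -14
2. 3
3. -14
4. (0, 0), (3.5, 0), (0, 3.5)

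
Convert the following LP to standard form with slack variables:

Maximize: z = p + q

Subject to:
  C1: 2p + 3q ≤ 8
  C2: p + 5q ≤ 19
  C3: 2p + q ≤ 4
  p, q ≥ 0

max z = p + q

s.t.
  2p + 3q + s1 = 8
  p + 5q + s2 = 19
  2p + q + s3 = 4
  p, q, s1, s2, s3 ≥ 0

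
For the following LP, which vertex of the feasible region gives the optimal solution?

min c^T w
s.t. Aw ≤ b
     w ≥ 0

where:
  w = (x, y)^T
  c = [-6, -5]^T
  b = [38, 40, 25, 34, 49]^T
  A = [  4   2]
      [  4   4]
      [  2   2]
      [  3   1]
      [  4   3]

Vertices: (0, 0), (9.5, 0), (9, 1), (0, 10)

Evaluate the objective at each vertex of the feasible region:
  z(0, 0) = 0
  z(9.5, 0) = -57
  z(9, 1) = -59  ←
  z(0, 10) = -50
The minimum is at x = 9, y = 1.

(9, 1)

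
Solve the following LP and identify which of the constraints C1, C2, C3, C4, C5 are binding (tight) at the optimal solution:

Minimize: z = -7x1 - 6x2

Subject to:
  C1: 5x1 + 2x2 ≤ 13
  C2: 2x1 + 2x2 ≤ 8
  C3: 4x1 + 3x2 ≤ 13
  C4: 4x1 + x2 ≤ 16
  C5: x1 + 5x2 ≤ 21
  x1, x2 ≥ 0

At x1 = 1, x2 = 3, compute slack b - a·x for each constraint:
  C1: 13 − 11 = 2  (slack)
  C2: 8 − 8 = 0  (binding)
  C3: 13 − 13 = 0  (binding)
  C4: 16 − 7 = 9  (slack)
  C5: 21 − 16 = 5  (slack)

Optimal: x1 = 1, x2 = 3
Binding: C2, C3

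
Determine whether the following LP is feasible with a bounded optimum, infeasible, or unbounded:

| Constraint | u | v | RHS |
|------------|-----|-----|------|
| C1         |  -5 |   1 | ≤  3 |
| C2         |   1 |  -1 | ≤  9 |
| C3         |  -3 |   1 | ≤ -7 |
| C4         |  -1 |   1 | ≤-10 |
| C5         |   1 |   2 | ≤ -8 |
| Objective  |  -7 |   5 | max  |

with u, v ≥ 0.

Infeasible (no feasible solution exists)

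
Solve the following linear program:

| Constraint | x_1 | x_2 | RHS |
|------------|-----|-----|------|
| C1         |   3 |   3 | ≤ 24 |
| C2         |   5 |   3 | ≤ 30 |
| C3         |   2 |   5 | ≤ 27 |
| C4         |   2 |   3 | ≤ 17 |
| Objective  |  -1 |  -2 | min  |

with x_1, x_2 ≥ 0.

Evaluate the objective at each vertex of the feasible region:
  z(0, 0) = 0
  z(6, 0) = -6
  z(4.333, 2.778) = -9.889
  z(1, 5) = -11  ←
  z(0, 5.4) = -10.8
The minimum is at x_1 = 1, x_2 = 5.

x_1 = 1, x_2 = 5, z = -11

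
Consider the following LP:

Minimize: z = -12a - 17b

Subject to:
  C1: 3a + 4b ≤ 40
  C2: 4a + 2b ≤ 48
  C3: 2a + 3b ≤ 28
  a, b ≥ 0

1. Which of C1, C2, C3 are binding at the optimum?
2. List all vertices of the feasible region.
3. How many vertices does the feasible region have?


1. C1, C3
2. (0, 0), (12, 0), (11.2, 1.6), (8, 4), (0, 9.333)
3. 5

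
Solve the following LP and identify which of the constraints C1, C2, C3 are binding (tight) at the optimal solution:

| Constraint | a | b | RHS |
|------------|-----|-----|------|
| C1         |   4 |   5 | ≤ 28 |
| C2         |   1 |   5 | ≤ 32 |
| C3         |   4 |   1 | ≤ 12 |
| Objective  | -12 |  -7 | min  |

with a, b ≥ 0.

At a = 2, b = 4, compute slack b - a·x for each constraint:
  C1: 28 − 28 = 0  (binding)
  C2: 32 − 22 = 10  (slack)
  C3: 12 − 12 = 0  (binding)

Optimal: a = 2, b = 4
Binding: C1, C3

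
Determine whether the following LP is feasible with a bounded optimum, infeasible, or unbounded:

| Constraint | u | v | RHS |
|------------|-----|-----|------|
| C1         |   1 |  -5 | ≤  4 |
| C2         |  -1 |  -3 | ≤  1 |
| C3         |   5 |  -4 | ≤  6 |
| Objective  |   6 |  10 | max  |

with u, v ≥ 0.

Unbounded (objective can increase without bound)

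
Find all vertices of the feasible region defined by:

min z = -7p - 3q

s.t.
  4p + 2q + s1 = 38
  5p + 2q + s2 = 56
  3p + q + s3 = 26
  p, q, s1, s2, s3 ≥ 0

(0, 0), (8.667, 0), (7, 5), (0, 19)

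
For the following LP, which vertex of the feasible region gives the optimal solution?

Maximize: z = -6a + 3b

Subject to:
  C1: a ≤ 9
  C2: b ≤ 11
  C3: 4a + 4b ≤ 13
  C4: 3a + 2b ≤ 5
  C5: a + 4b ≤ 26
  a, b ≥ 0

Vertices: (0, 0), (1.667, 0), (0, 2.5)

Evaluate the objective at each vertex of the feasible region:
  z(0, 0) = 0
  z(1.667, 0) = -10
  z(0, 2.5) = 7.5  ←
The maximum is at a = 0, b = 2.5.

(0, 2.5)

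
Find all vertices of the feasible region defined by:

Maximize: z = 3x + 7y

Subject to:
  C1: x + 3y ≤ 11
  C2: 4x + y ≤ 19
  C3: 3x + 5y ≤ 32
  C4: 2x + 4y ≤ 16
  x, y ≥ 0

(0, 0), (4.75, 0), (4.286, 1.857), (2, 3), (0, 3.667)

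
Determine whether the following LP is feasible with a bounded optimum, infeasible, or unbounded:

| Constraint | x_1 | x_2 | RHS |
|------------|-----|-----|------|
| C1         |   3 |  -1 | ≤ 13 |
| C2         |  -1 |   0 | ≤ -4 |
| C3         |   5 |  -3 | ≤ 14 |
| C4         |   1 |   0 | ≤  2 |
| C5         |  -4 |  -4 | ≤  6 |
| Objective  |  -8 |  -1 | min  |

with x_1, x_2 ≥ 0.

Infeasible (no feasible solution exists)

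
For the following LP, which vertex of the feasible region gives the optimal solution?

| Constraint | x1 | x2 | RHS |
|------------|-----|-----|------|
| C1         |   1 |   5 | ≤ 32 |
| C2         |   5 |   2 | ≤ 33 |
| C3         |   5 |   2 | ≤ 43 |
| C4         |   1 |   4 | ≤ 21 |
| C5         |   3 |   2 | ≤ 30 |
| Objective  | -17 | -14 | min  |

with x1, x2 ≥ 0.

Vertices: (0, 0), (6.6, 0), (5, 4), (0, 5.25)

Evaluate the objective at each vertex of the feasible region:
  z(0, 0) = 0
  z(6.6, 0) = -112.2
  z(5, 4) = -141  ←
  z(0, 5.25) = -73.5
The minimum is at x1 = 5, x2 = 4.

(5, 4)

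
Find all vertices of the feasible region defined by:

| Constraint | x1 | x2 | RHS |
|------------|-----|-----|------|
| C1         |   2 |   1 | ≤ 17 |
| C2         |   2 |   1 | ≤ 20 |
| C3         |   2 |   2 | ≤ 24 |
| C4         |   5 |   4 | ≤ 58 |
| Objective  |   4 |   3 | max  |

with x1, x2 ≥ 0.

(0, 0), (8.5, 0), (5, 7), (0, 12)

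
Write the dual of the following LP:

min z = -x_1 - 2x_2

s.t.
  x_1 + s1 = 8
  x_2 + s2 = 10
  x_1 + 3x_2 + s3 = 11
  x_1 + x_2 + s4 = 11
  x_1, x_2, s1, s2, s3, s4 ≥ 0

Primal min cᵀx s.t. Ax ≤ b, x ≥ 0  →  Dual max −bᵀy s.t. Aᵀy ≥ −c, y ≥ 0.

Maximize: z = -8y1 - 10y2 - 11y3 - 11y4

Subject to:
  y1 + y3 + y4 ≥ 1
  y2 + 3y3 + y4 ≥ 2
  y1, y2, y3, y4 ≥ 0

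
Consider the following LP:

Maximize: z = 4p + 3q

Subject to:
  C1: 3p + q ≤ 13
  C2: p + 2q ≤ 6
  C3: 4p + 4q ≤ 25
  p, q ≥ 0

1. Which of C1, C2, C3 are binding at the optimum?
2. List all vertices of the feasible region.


1. C1, C2
2. (0, 0), (4.333, 0), (4, 1), (0, 3)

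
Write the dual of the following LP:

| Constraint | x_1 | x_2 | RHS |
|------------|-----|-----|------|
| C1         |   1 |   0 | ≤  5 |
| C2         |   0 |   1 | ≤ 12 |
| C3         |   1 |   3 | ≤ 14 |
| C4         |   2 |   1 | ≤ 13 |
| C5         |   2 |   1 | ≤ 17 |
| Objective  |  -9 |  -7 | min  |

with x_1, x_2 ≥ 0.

Primal min cᵀx s.t. Ax ≤ b, x ≥ 0  →  Dual max −bᵀy s.t. Aᵀy ≥ −c, y ≥ 0.

Maximize: z = -5y1 - 12y2 - 14y3 - 13y4 - 17y5

Subject to:
  y1 + y3 + 2y4 + 2y5 ≥ 9
  y2 + 3y3 + y4 + y5 ≥ 7
  y1, y2, y3, y4, y5 ≥ 0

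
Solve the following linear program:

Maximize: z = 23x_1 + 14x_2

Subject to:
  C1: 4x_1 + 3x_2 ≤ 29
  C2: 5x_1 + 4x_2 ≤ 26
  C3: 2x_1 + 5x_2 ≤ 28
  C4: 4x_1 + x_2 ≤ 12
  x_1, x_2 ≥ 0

Evaluate the objective at each vertex of the feasible region:
  z(0, 0) = 0
  z(3, 0) = 69
  z(2, 4) = 102  ←
  z(1.059, 5.176) = 96.82
  z(0, 5.6) = 78.4
The maximum is at x_1 = 2, x_2 = 4.

x_1 = 2, x_2 = 4, z = 102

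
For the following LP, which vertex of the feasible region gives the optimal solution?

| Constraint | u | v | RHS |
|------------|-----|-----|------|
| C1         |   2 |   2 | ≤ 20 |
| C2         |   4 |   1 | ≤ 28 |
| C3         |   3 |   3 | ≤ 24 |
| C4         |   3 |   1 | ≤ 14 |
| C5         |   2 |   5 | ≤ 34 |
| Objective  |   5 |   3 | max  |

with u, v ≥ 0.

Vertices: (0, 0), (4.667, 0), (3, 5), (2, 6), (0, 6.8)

Evaluate the objective at each vertex of the feasible region:
  z(0, 0) = 0
  z(4.667, 0) = 23.33
  z(3, 5) = 30  ←
  z(2, 6) = 28
  z(0, 6.8) = 20.4
The maximum is at u = 3, v = 5.

(3, 5)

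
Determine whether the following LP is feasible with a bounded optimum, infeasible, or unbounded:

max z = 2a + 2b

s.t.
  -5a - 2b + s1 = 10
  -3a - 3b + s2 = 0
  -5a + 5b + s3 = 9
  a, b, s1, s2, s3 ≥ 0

Unbounded (objective can increase without bound)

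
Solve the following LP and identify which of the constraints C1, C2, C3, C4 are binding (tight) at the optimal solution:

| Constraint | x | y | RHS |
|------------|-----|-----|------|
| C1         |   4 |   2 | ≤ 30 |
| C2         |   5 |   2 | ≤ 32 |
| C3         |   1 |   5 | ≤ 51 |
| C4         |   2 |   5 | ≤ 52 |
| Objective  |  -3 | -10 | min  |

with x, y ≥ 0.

At x = 1, y = 10, compute slack b - a·x for each constraint:
  C1: 30 − 24 = 6  (slack)
  C2: 32 − 25 = 7  (slack)
  C3: 51 − 51 = 0  (binding)
  C4: 52 − 52 = 0  (binding)

Optimal: x = 1, y = 10
Binding: C3, C4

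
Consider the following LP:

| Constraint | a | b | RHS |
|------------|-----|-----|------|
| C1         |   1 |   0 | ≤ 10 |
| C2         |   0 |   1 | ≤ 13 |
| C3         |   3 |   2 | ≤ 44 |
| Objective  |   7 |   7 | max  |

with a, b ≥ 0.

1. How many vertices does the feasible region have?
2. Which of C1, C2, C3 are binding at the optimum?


1. 5
2. C2, C3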